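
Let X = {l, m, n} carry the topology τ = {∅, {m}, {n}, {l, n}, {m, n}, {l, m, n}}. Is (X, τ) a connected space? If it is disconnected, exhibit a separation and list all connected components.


(X, τ) is disconnected; components = [{m}, {l, n}].

Find clopen sets (U ∈ τ with X ∖ U ∈ τ):
  U = ∅, X ∖ U = {l, m, n} — both open, so U is clopen.
  U = {m}, X ∖ U = {l, n} — both open, so U is clopen.
  U = {l, n}, X ∖ U = {m} — both open, so U is clopen.
  U = {l, m, n}, X ∖ U = ∅ — both open, so U is clopen.
Nontrivial clopen(s) exist: e.g. {m}. So (X, τ) is disconnected.
Compute connected components by grouping points that agree on all clopens:
  component: {m}
  component: {l, n}


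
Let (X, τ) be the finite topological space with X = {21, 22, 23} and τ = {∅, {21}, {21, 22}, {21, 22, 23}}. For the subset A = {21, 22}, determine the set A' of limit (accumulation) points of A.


A' = {22, 23}

For each x ∈ X, list the open sets U ∈ τ with x ∈ U, then check whether U ∩ (A ∖ {x}) ≠ ∅ for every such U.
  x = 21: open {21} ∋ x has {21} ∩ (A ∖ {21}) = ∅, so x is NOT a limit point.
  x = 22: opens ∋ x are {21, 22}, {21, 22, 23}; each meets A ∖ {22}, so x IS a limit point.
  x = 23: opens ∋ x are {21, 22, 23}; each meets A ∖ {23}, so x IS a limit point.
Collecting: A' = {22, 23}.


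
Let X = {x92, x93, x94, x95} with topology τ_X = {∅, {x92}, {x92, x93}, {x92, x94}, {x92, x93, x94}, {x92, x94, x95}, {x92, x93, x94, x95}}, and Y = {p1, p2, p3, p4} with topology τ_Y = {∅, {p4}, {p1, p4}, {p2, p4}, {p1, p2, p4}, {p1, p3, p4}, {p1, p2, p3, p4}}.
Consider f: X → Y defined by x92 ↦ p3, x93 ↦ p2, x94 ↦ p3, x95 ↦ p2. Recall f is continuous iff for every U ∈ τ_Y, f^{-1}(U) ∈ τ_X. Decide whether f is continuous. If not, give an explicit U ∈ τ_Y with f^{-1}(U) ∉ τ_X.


f is NOT continuous.

Compute f^{-1}(U) for each U ∈ τ_Y:
  U = ∅: f^{-1}(U) = ∅ ∈ τ_X ✓.
  U = {p4}: f^{-1}(U) = ∅ ∈ τ_X ✓.
  U = {p1, p4}: f^{-1}(U) = ∅ ∈ τ_X ✓.
  U = {p2, p4}: f^{-1}(U) = {x93, x95} ∉ τ_X ✗.
  U = {p1, p2, p4}: f^{-1}(U) = {x93, x95} ∉ τ_X ✗.
  U = {p1, p3, p4}: f^{-1}(U) = {x92, x94} ∈ τ_X ✓.
  U = {p1, p2, p3, p4}: f^{-1}(U) = {x92, x93, x94, x95} ∈ τ_X ✓.
Found U = {p2, p4} with f^{-1}(U) = {x93, x95} not in τ_X. Therefore f is NOT continuous.


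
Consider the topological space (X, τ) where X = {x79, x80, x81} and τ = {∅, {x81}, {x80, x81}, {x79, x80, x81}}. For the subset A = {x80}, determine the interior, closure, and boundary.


int(A) = ∅, cl(A) = {x79, x80}, ∂A = {x79, x80}.

Closed sets in (X, τ) are complements of opens:
  closed(X, τ) = {∅, {x79}, {x79, x80}, {x79, x80, x81}}.
int(A) = ⋃ {U ∈ τ : U ⊆ A}. Opens contained in A: ∅.
Taking the union of these: int(A) = ∅.
cl(A) = ⋂ {C closed : A ⊆ C}. Closed sets containing A: {x79, x80}, {x79, x80, x81}.
Intersecting these: cl(A) = {x79, x80}.
∂A = cl(A) ∖ int(A) = {x79, x80} ∖ ∅ = {x79, x80}.


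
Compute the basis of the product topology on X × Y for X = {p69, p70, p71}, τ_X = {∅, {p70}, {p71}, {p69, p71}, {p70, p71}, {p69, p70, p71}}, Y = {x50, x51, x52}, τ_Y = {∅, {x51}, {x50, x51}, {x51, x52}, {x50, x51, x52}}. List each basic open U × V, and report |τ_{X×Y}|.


Basis B = {∅ × ∅, {p70} × {x51}, {p71} × {x51}, {p69, p71} × {x51}, {p70} × {x50, x51}, {p70} × {x51, x52}, {p70, p71} × {x51}, {p71} × {x50, x51}, {p71} × {x51, x52}, {p69, p70, p71} × {x51}, {p70} × {x50, x51, x52}, {p71} × {x50, x51, x52}, {p69, p71} × {x50, x51}, {p69, p71} × {x51, x52}, {p70, p71} × {x50, x51}, {p70, p71} × {x51, x52}, {p69, p71} × {x50, x51, x52}, {p69, p70, p71} × {x50, x51}, {p69, p70, p71} × {x51, x52}, {p70, p71} × {x50, x51, x52}, {p69, p70, p71} × {x50, x51, x52}}; |τ_{X×Y}| = 70.

Enumerate products U × V with U ∈ τ_X, V ∈ τ_Y (deduplicated):
  ∅ × ∅ = {} (∅)
  {p70} × {x51} = {(p70,x51)}
  {p71} × {x51} = {(p71,x51)}
  {p69, p71} × {x51} = {(p69,x51), (p71,x51)}
  {p70} × {x50, x51} = {(p70,x50), (p70,x51)}
  {p70} × {x51, x52} = {(p70,x51), (p70,x52)}
  {p70, p71} × {x51} = {(p70,x51), (p71,x51)}
  {p71} × {x50, x51} = {(p71,x50), (p71,x51)}
  {p71} × {x51, x52} = {(p71,x51), (p71,x52)}
  {p69, p70, p71} × {x51} = {(p69,x51), (p70,x51), (p71,x51)}
  {p70} × {x50, x51, x52} = {(p70,x50), (p70,x51), (p70,x52)}
  {p71} × {x50, x51, x52} = {(p71,x50), (p71,x51), (p71,x52)}
  {p69, p71} × {x50, x51} = {(p69,x50), (p69,x51), (p71,x50), (p71,x51)}
  {p69, p71} × {x51, x52} = {(p69,x51), (p69,x52), (p71,x51), (p71,x52)}
  {p70, p71} × {x50, x51} = {(p70,x50), (p70,x51), (p71,x50), (p71,x51)}
  {p70, p71} × {x51, x52} = {(p70,x51), (p70,x52), (p71,x51), (p71,x52)}
  {p69, p71} × {x50, x51, x52} = {(p69,x50), (p69,x51), (p69,x52), (p71,x50), (p71,x51), (p71,x52)}
  {p69, p70, p71} × {x50, x51} = {(p69,x50), (p69,x51), (p70,x50), (p70,x51), (p71,x50), (p71,x51)}
  {p69, p70, p71} × {x51, x52} = {(p69,x51), (p69,x52), (p70,x51), (p70,x52), (p71,x51), (p71,x52)}
  {p70, p71} × {x50, x51, x52} = {(p70,x50), (p70,x51), (p70,x52), (p71,x50), (p71,x51), (p71,x52)}
  {p69, p70, p71} × {x50, x51, x52} = {(p69,x50), (p69,x51), (p69,x52), (p70,x50), (p70,x51), (p70,x52), (p71,x50), (p71,x51), (p71,x52)}
These 21 distinct sets form the basis B.
Close under arbitrary unions to get τ_{X×Y}; counting gives |τ_{X×Y}| = 70.


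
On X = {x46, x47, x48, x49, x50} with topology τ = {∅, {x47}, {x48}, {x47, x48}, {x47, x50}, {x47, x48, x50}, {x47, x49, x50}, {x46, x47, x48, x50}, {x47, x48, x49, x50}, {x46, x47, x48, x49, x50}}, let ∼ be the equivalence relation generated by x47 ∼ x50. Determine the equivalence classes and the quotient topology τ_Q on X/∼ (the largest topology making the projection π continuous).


X/∼ = {[x46], [x47=x50], [x48], [x49]}; |τ_Q| = 8.

Equivalence classes: [x46], [x47=x50], [x48], [x49].
Quotient map π: X → X/∼ sends x46 ↦ [x46], x47 ↦ [x47=x50], x48 ↦ [x48], x49 ↦ [x49], x50 ↦ [x47=x50].
For each subset V ⊆ X/∼, compute π^{-1}(V) ⊆ X and check whether π^{-1}(V) ∈ τ. V is open in τ_Q iff π^{-1}(V) ∈ τ.
  V = {}: π^{-1}(V) = ∅ ∈ τ ✓.
  V = {[x46]}: π^{-1}(V) = {x46} ∉ τ ✗.
  V = {[x47=x50]}: π^{-1}(V) = {x47, x50} ∈ τ ✓.
  V = {[x46], [x47=x50]}: π^{-1}(V) = {x46, x47, x50} ∉ τ ✗.
  V = {[x48]}: π^{-1}(V) = {x48} ∈ τ ✓.
  V = {[x46], [x48]}: π^{-1}(V) = {x46, x48} ∉ τ ✗.
  V = {[x47=x50], [x48]}: π^{-1}(V) = {x47, x48, x50} ∈ τ ✓.
  V = {[x46], [x47=x50], [x48]}: π^{-1}(V) = {x46, x47, x48, x50} ∈ τ ✓.
  V = {[x49]}: π^{-1}(V) = {x49} ∉ τ ✗.
  V = {[x46], [x49]}: π^{-1}(V) = {x46, x49} ∉ τ ✗.
  V = {[x47=x50], [x49]}: π^{-1}(V) = {x47, x49, x50} ∈ τ ✓.
  V = {[x46], [x47=x50], [x49]}: π^{-1}(V) = {x46, x47, x49, x50} ∉ τ ✗.
  V = {[x48], [x49]}: π^{-1}(V) = {x48, x49} ∉ τ ✗.
  V = {[x46], [x48], [x49]}: π^{-1}(V) = {x46, x48, x49} ∉ τ ✗.
  V = {[x47=x50], [x48], [x49]}: π^{-1}(V) = {x47, x48, x49, x50} ∈ τ ✓.
  V = {[x46], [x47=x50], [x48], [x49]}: π^{-1}(V) = {x46, x47, x48, x49, x50} ∈ τ ✓.
Open sets in the quotient: τ_Q = {{}, {[x47=x50]}, {[x48]}, {[x47=x50], [x48]}, {[x46], [x47=x50], [x48]}, {[x47=x50], [x49]}, {[x47=x50], [x48], [x49]}, {[x46], [x47=x50], [x48], [x49]}} (8 elements).


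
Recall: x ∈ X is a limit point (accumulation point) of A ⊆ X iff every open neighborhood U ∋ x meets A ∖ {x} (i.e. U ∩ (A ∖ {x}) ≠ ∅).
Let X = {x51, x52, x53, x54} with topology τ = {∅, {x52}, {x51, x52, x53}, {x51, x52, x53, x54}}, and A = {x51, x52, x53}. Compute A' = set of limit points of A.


A' = {x51, x53, x54}

For each x ∈ X, list the open sets U ∈ τ with x ∈ U, then check whether U ∩ (A ∖ {x}) ≠ ∅ for every such U.
  x = x51: opens ∋ x are {x51, x52, x53}, {x51, x52, x53, x54}; each meets A ∖ {x51}, so x IS a limit point.
  x = x52: open {x52} ∋ x has {x52} ∩ (A ∖ {x52}) = ∅, so x is NOT a limit point.
  x = x53: opens ∋ x are {x51, x52, x53}, {x51, x52, x53, x54}; each meets A ∖ {x53}, so x IS a limit point.
  x = x54: opens ∋ x are {x51, x52, x53, x54}; each meets A ∖ {x54}, so x IS a limit point.
Collecting: A' = {x51, x53, x54}.


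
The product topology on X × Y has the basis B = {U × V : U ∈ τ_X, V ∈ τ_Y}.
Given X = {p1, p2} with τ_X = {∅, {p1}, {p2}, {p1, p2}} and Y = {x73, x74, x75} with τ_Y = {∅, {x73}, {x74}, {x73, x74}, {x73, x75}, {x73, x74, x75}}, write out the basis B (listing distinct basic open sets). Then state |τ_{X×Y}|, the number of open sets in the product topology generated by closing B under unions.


Basis B = {∅ × ∅, {p1} × {x73}, {p1} × {x74}, {p2} × {x73}, {p2} × {x74}, {p1} × {x73, x74}, {p1} × {x73, x75}, {p1, p2} × {x73}, {p1, p2} × {x74}, {p2} × {x73, x74}, {p2} × {x73, x75}, {p1} × {x73, x74, x75}, {p2} × {x73, x74, x75}, {p1, p2} × {x73, x74}, {p1, p2} × {x73, x75}, {p1, p2} × {x73, x74, x75}}; |τ_{X×Y}| = 36.

Enumerate products U × V with U ∈ τ_X, V ∈ τ_Y (deduplicated):
  ∅ × ∅ = {} (∅)
  {p1} × {x73} = {(p1,x73)}
  {p1} × {x74} = {(p1,x74)}
  {p2} × {x73} = {(p2,x73)}
  {p2} × {x74} = {(p2,x74)}
  {p1} × {x73, x74} = {(p1,x73), (p1,x74)}
  {p1} × {x73, x75} = {(p1,x73), (p1,x75)}
  {p1, p2} × {x73} = {(p1,x73), (p2,x73)}
  {p1, p2} × {x74} = {(p1,x74), (p2,x74)}
  {p2} × {x73, x74} = {(p2,x73), (p2,x74)}
  {p2} × {x73, x75} = {(p2,x73), (p2,x75)}
  {p1} × {x73, x74, x75} = {(p1,x73), (p1,x74), (p1,x75)}
  {p2} × {x73, x74, x75} = {(p2,x73), (p2,x74), (p2,x75)}
  {p1, p2} × {x73, x74} = {(p1,x73), (p1,x74), (p2,x73), (p2,x74)}
  {p1, p2} × {x73, x75} = {(p1,x73), (p1,x75), (p2,x73), (p2,x75)}
  {p1, p2} × {x73, x74, x75} = {(p1,x73), (p1,x74), (p1,x75), (p2,x73), (p2,x74), (p2,x75)}
These 16 distinct sets form the basis B.
Close under arbitrary unions to get τ_{X×Y}; counting gives |τ_{X×Y}| = 36.


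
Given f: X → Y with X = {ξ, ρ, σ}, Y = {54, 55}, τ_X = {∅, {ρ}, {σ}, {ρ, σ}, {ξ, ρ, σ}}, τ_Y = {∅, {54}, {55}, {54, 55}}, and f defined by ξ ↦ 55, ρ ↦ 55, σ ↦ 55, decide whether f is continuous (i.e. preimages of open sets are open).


f IS continuous.

Compute f^{-1}(U) for each U ∈ τ_Y:
  U = ∅: f^{-1}(U) = ∅ ∈ τ_X ✓.
  U = {54}: f^{-1}(U) = ∅ ∈ τ_X ✓.
  U = {55}: f^{-1}(U) = {ξ, ρ, σ} ∈ τ_X ✓.
  U = {54, 55}: f^{-1}(U) = {ξ, ρ, σ} ∈ τ_X ✓.
Every preimage lies in τ_X, so f IS continuous.


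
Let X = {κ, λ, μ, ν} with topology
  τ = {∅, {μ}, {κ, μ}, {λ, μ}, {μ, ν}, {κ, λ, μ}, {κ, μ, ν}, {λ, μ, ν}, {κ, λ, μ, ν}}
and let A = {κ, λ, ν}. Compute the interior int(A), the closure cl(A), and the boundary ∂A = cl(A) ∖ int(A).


int(A) = ∅, cl(A) = {κ, λ, ν}, ∂A = {κ, λ, ν}.

Closed sets in (X, τ) are complements of opens:
  closed(X, τ) = {∅, {κ}, {λ}, {ν}, {κ, λ}, {κ, ν}, {λ, ν}, {κ, λ, ν}, {κ, λ, μ, ν}}.
int(A) = ⋃ {U ∈ τ : U ⊆ A}. Opens contained in A: ∅.
Taking the union of these: int(A) = ∅.
cl(A) = ⋂ {C closed : A ⊆ C}. Closed sets containing A: {κ, λ, ν}, {κ, λ, μ, ν}.
Intersecting these: cl(A) = {κ, λ, ν}.
∂A = cl(A) ∖ int(A) = {κ, λ, ν} ∖ ∅ = {κ, λ, ν}.


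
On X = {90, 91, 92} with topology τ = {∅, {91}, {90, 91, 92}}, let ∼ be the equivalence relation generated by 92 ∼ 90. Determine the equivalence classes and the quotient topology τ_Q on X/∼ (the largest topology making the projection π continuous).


X/∼ = {[90=92], [91]}; |τ_Q| = 3.

Equivalence classes: [90=92], [91].
Quotient map π: X → X/∼ sends 90 ↦ [90=92], 91 ↦ [91], 92 ↦ [90=92].
For each subset V ⊆ X/∼, compute π^{-1}(V) ⊆ X and check whether π^{-1}(V) ∈ τ. V is open in τ_Q iff π^{-1}(V) ∈ τ.
  V = {}: π^{-1}(V) = ∅ ∈ τ ✓.
  V = {[90=92]}: π^{-1}(V) = {90, 92} ∉ τ ✗.
  V = {[91]}: π^{-1}(V) = {91} ∈ τ ✓.
  V = {[90=92], [91]}: π^{-1}(V) = {90, 91, 92} ∈ τ ✓.
Open sets in the quotient: τ_Q = {{}, {[91]}, {[90=92], [91]}} (3 elements).


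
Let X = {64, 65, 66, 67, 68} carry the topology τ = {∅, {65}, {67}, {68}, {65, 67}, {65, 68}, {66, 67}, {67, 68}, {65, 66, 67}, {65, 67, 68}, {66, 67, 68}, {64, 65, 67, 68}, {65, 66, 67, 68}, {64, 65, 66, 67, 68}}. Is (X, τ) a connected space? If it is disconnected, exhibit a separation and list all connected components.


(X, τ) is connected.

Find clopen sets (U ∈ τ with X ∖ U ∈ τ):
  U = ∅, X ∖ U = {64, 65, 66, 67, 68} — both open, so U is clopen.
  U = {64, 65, 66, 67, 68}, X ∖ U = ∅ — both open, so U is clopen.
Only trivial clopens (∅ and X) exist, so (X, τ) is connected.
Compute connected components by grouping points that agree on all clopens:
  component: {64, 65, 66, 67, 68}


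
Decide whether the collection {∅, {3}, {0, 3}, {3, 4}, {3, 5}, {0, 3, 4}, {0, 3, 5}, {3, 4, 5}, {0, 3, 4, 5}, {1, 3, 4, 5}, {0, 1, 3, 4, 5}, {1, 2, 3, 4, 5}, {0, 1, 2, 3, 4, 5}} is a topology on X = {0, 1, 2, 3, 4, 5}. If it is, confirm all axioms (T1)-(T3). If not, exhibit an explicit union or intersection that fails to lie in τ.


τ IS a topology on X.

Axiom (T1): ∅ ∈ τ? Yes; X ∈ τ? Yes.
Axiom (T2/T3): check pairwise unions and intersections of members of τ.
All pairwise intersections and unions checked — each lies in τ. Therefore τ satisfies (T1), (T2), (T3): it IS a topology on X.


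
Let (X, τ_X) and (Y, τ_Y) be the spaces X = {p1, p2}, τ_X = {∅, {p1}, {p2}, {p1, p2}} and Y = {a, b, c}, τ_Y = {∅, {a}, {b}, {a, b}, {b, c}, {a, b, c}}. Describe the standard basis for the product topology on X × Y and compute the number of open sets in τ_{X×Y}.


Basis B = {∅ × ∅, {p1} × {a}, {p1} × {b}, {p2} × {a}, {p2} × {b}, {p1} × {a, b}, {p1, p2} × {a}, {p1} × {b, c}, {p1, p2} × {b}, {p2} × {a, b}, {p2} × {b, c}, {p1} × {a, b, c}, {p2} × {a, b, c}, {p1, p2} × {a, b}, {p1, p2} × {b, c}, {p1, p2} × {a, b, c}}; |τ_{X×Y}| = 36.

Enumerate products U × V with U ∈ τ_X, V ∈ τ_Y (deduplicated):
  ∅ × ∅ = {} (∅)
  {p1} × {a} = {(p1,a)}
  {p1} × {b} = {(p1,b)}
  {p2} × {a} = {(p2,a)}
  {p2} × {b} = {(p2,b)}
  {p1} × {a, b} = {(p1,a), (p1,b)}
  {p1, p2} × {a} = {(p1,a), (p2,a)}
  {p1} × {b, c} = {(p1,b), (p1,c)}
  {p1, p2} × {b} = {(p1,b), (p2,b)}
  {p2} × {a, b} = {(p2,a), (p2,b)}
  {p2} × {b, c} = {(p2,b), (p2,c)}
  {p1} × {a, b, c} = {(p1,a), (p1,b), (p1,c)}
  {p2} × {a, b, c} = {(p2,a), (p2,b), (p2,c)}
  {p1, p2} × {a, b} = {(p1,a), (p1,b), (p2,a), (p2,b)}
  {p1, p2} × {b, c} = {(p1,b), (p1,c), (p2,b), (p2,c)}
  {p1, p2} × {a, b, c} = {(p1,a), (p1,b), (p1,c), (p2,a), (p2,b), (p2,c)}
These 16 distinct sets form the basis B.
Close under arbitrary unions to get τ_{X×Y}; counting gives |τ_{X×Y}| = 36.


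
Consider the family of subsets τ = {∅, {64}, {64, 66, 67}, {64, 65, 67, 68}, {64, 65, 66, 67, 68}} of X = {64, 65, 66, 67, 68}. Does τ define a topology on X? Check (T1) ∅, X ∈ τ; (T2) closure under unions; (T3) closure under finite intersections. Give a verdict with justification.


τ is NOT a topology on X.

Axiom (T1): ∅ ∈ τ? Yes; X ∈ τ? Yes.
Axiom (T2/T3): check pairwise unions and intersections of members of τ.
Counterexample for (T3): {64, 66, 67} ∩ {64, 65, 67, 68} = {64, 67} ∉ τ. Therefore τ is NOT a topology.


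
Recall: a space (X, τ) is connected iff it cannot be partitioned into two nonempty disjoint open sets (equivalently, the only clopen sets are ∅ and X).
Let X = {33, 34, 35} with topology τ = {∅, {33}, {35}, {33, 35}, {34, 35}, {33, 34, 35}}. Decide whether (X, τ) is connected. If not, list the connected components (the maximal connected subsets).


(X, τ) is disconnected; components = [{33}, {34, 35}].

Find clopen sets (U ∈ τ with X ∖ U ∈ τ):
  U = ∅, X ∖ U = {33, 34, 35} — both open, so U is clopen.
  U = {33}, X ∖ U = {34, 35} — both open, so U is clopen.
  U = {34, 35}, X ∖ U = {33} — both open, so U is clopen.
  U = {33, 34, 35}, X ∖ U = ∅ — both open, so U is clopen.
Nontrivial clopen(s) exist: e.g. {33}. So (X, τ) is disconnected.
Compute connected components by grouping points that agree on all clopens:
  component: {33}
  component: {34, 35}


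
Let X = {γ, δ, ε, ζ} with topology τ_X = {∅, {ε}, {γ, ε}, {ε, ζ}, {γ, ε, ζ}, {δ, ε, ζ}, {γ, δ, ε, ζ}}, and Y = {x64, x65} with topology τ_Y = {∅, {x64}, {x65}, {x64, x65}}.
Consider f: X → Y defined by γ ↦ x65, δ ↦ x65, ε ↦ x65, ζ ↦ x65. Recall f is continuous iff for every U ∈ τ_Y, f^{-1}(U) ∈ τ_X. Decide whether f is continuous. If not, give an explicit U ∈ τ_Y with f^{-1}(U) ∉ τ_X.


f IS continuous.

Compute f^{-1}(U) for each U ∈ τ_Y:
  U = ∅: f^{-1}(U) = ∅ ∈ τ_X ✓.
  U = {x64}: f^{-1}(U) = ∅ ∈ τ_X ✓.
  U = {x65}: f^{-1}(U) = {γ, δ, ε, ζ} ∈ τ_X ✓.
  U = {x64, x65}: f^{-1}(U) = {γ, δ, ε, ζ} ∈ τ_X ✓.
Every preimage lies in τ_X, so f IS continuous.


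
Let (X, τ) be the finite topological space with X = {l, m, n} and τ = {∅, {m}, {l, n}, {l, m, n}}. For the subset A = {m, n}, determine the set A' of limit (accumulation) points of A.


A' = {l}

For each x ∈ X, list the open sets U ∈ τ with x ∈ U, then check whether U ∩ (A ∖ {x}) ≠ ∅ for every such U.
  x = l: opens ∋ x are {l, n}, {l, m, n}; each meets A ∖ {l}, so x IS a limit point.
  x = m: open {m} ∋ x has {m} ∩ (A ∖ {m}) = ∅, so x is NOT a limit point.
  x = n: open {l, n} ∋ x has {l, n} ∩ (A ∖ {n}) = ∅, so x is NOT a limit point.
Collecting: A' = {l}.


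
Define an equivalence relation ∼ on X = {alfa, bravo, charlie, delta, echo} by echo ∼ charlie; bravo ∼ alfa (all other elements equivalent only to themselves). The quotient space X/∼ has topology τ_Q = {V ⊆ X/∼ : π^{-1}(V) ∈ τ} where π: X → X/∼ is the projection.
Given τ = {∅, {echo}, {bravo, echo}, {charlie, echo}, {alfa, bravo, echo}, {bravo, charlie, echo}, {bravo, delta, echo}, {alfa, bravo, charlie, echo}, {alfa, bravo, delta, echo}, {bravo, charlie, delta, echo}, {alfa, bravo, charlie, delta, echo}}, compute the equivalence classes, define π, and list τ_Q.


X/∼ = {[alfa=bravo], [charlie=echo], [delta]}; |τ_Q| = 4.

Equivalence classes: [alfa=bravo], [charlie=echo], [delta].
Quotient map π: X → X/∼ sends alfa ↦ [alfa=bravo], bravo ↦ [alfa=bravo], charlie ↦ [charlie=echo], delta ↦ [delta], echo ↦ [charlie=echo].
For each subset V ⊆ X/∼, compute π^{-1}(V) ⊆ X and check whether π^{-1}(V) ∈ τ. V is open in τ_Q iff π^{-1}(V) ∈ τ.
  V = {}: π^{-1}(V) = ∅ ∈ τ ✓.
  V = {[alfa=bravo]}: π^{-1}(V) = {alfa, bravo} ∉ τ ✗.
  V = {[charlie=echo]}: π^{-1}(V) = {charlie, echo} ∈ τ ✓.
  V = {[alfa=bravo], [charlie=echo]}: π^{-1}(V) = {alfa, bravo, charlie, echo} ∈ τ ✓.
  V = {[delta]}: π^{-1}(V) = {delta} ∉ τ ✗.
  V = {[alfa=bravo], [delta]}: π^{-1}(V) = {alfa, bravo, delta} ∉ τ ✗.
  V = {[charlie=echo], [delta]}: π^{-1}(V) = {charlie, delta, echo} ∉ τ ✗.
  V = {[alfa=bravo], [charlie=echo], [delta]}: π^{-1}(V) = {alfa, bravo, charlie, delta, echo} ∈ τ ✓.
Open sets in the quotient: τ_Q = {{}, {[charlie=echo]}, {[alfa=bravo], [charlie=echo]}, {[alfa=bravo], [charlie=echo], [delta]}} (4 elements).


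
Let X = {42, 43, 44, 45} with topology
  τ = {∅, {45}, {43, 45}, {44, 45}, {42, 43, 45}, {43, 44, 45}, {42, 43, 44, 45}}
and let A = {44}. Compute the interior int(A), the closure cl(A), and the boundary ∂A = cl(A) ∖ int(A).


int(A) = ∅, cl(A) = {44}, ∂A = {44}.

Closed sets in (X, τ) are complements of opens:
  closed(X, τ) = {∅, {42}, {44}, {42, 43}, {42, 44}, {42, 43, 44}, {42, 43, 44, 45}}.
int(A) = ⋃ {U ∈ τ : U ⊆ A}. Opens contained in A: ∅.
Taking the union of these: int(A) = ∅.
cl(A) = ⋂ {C closed : A ⊆ C}. Closed sets containing A: {44}, {42, 44}, {42, 43, 44}, {42, 43, 44, 45}.
Intersecting these: cl(A) = {44}.
∂A = cl(A) ∖ int(A) = {44} ∖ ∅ = {44}.


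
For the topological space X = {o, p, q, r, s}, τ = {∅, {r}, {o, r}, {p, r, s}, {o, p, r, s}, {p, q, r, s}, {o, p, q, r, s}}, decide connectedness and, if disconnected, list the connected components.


(X, τ) is connected.

Find clopen sets (U ∈ τ with X ∖ U ∈ τ):
  U = ∅, X ∖ U = {o, p, q, r, s} — both open, so U is clopen.
  U = {o, p, q, r, s}, X ∖ U = ∅ — both open, so U is clopen.
Only trivial clopens (∅ and X) exist, so (X, τ) is connected.
Compute connected components by grouping points that agree on all clopens:
  component: {o, p, q, r, s}


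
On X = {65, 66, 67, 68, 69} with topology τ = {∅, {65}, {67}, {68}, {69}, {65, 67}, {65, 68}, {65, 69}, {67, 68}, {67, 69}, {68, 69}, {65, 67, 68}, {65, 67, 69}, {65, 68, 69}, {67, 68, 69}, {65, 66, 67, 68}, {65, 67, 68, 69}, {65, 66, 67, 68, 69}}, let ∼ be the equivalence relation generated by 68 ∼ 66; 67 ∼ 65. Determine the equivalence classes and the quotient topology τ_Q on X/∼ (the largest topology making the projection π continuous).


X/∼ = {[65=67], [66=68], [69]}; |τ_Q| = 6.

Equivalence classes: [65=67], [66=68], [69].
Quotient map π: X → X/∼ sends 65 ↦ [65=67], 66 ↦ [66=68], 67 ↦ [65=67], 68 ↦ [66=68], 69 ↦ [69].
For each subset V ⊆ X/∼, compute π^{-1}(V) ⊆ X and check whether π^{-1}(V) ∈ τ. V is open in τ_Q iff π^{-1}(V) ∈ τ.
  V = {}: π^{-1}(V) = ∅ ∈ τ ✓.
  V = {[65=67]}: π^{-1}(V) = {65, 67} ∈ τ ✓.
  V = {[66=68]}: π^{-1}(V) = {66, 68} ∉ τ ✗.
  V = {[65=67], [66=68]}: π^{-1}(V) = {65, 66, 67, 68} ∈ τ ✓.
  V = {[69]}: π^{-1}(V) = {69} ∈ τ ✓.
  V = {[65=67], [69]}: π^{-1}(V) = {65, 67, 69} ∈ τ ✓.
  V = {[66=68], [69]}: π^{-1}(V) = {66, 68, 69} ∉ τ ✗.
  V = {[65=67], [66=68], [69]}: π^{-1}(V) = {65, 66, 67, 68, 69} ∈ τ ✓.
Open sets in the quotient: τ_Q = {{}, {[65=67]}, {[65=67], [66=68]}, {[69]}, {[65=67], [69]}, {[65=67], [66=68], [69]}} (6 elements).


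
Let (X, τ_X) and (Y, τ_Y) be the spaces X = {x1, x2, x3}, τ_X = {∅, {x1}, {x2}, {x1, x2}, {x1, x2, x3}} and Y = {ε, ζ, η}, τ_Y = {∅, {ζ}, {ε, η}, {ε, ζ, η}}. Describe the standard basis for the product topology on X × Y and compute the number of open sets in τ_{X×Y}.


Basis B = {∅ × ∅, {x1} × {ζ}, {x2} × {ζ}, {x1} × {ε, η}, {x1, x2} × {ζ}, {x2} × {ε, η}, {x1} × {ε, ζ, η}, {x1, x2, x3} × {ζ}, {x2} × {ε, ζ, η}, {x1, x2} × {ε, η}, {x1, x2} × {ε, ζ, η}, {x1, x2, x3} × {ε, η}, {x1, x2, x3} × {ε, ζ, η}}; |τ_{X×Y}| = 25.

Enumerate products U × V with U ∈ τ_X, V ∈ τ_Y (deduplicated):
  ∅ × ∅ = {} (∅)
  {x1} × {ζ} = {(x1,ζ)}
  {x2} × {ζ} = {(x2,ζ)}
  {x1} × {ε, η} = {(x1,ε), (x1,η)}
  {x1, x2} × {ζ} = {(x1,ζ), (x2,ζ)}
  {x2} × {ε, η} = {(x2,ε), (x2,η)}
  {x1} × {ε, ζ, η} = {(x1,ε), (x1,ζ), (x1,η)}
  {x1, x2, x3} × {ζ} = {(x1,ζ), (x2,ζ), (x3,ζ)}
  {x2} × {ε, ζ, η} = {(x2,ε), (x2,ζ), (x2,η)}
  {x1, x2} × {ε, η} = {(x1,ε), (x1,η), (x2,ε), (x2,η)}
  {x1, x2} × {ε, ζ, η} = {(x1,ε), (x1,ζ), (x1,η), (x2,ε), (x2,ζ), (x2,η)}
  {x1, x2, x3} × {ε, η} = {(x1,ε), (x1,η), (x2,ε), (x2,η), (x3,ε), (x3,η)}
  {x1, x2, x3} × {ε, ζ, η} = {(x1,ε), (x1,ζ), (x1,η), (x2,ε), (x2,ζ), (x2,η), (x3,ε), (x3,ζ), (x3,η)}
These 13 distinct sets form the basis B.
Close under arbitrary unions to get τ_{X×Y}; counting gives |τ_{X×Y}| = 25.


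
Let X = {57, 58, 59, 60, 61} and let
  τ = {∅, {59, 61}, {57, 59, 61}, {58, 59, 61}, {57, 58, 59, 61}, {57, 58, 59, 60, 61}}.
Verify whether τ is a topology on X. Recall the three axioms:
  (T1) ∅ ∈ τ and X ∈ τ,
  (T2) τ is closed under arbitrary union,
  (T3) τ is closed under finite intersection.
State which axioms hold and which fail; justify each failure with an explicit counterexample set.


τ IS a topology on X.

Axiom (T1): ∅ ∈ τ? Yes; X ∈ τ? Yes.
Axiom (T2/T3): check pairwise unions and intersections of members of τ.
All pairwise intersections and unions checked — each lies in τ. Therefore τ satisfies (T1), (T2), (T3): it IS a topology on X.


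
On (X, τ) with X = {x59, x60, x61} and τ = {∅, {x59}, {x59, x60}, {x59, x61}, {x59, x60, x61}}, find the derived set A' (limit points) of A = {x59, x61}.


A' = {x60, x61}

For each x ∈ X, list the open sets U ∈ τ with x ∈ U, then check whether U ∩ (A ∖ {x}) ≠ ∅ for every such U.
  x = x59: open {x59} ∋ x has {x59} ∩ (A ∖ {x59}) = ∅, so x is NOT a limit point.
  x = x60: opens ∋ x are {x59, x60}, {x59, x60, x61}; each meets A ∖ {x60}, so x IS a limit point.
  x = x61: opens ∋ x are {x59, x61}, {x59, x60, x61}; each meets A ∖ {x61}, so x IS a limit point.
Collecting: A' = {x60, x61}.


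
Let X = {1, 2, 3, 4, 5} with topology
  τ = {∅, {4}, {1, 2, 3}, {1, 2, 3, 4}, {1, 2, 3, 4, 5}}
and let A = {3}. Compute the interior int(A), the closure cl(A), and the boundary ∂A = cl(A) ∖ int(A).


int(A) = ∅, cl(A) = {1, 2, 3, 5}, ∂A = {1, 2, 3, 5}.

Closed sets in (X, τ) are complements of opens:
  closed(X, τ) = {∅, {5}, {4, 5}, {1, 2, 3, 5}, {1, 2, 3, 4, 5}}.
int(A) = ⋃ {U ∈ τ : U ⊆ A}. Opens contained in A: ∅.
Taking the union of these: int(A) = ∅.
cl(A) = ⋂ {C closed : A ⊆ C}. Closed sets containing A: {1, 2, 3, 5}, {1, 2, 3, 4, 5}.
Intersecting these: cl(A) = {1, 2, 3, 5}.
∂A = cl(A) ∖ int(A) = {1, 2, 3, 5} ∖ ∅ = {1, 2, 3, 5}.


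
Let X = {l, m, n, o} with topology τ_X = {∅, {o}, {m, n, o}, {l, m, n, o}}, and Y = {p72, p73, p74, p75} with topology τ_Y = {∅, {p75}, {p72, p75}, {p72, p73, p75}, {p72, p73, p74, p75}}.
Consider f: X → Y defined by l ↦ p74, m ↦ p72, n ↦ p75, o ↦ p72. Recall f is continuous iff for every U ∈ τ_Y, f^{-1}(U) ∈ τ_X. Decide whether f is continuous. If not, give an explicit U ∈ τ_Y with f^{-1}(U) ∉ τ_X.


f is NOT continuous.

Compute f^{-1}(U) for each U ∈ τ_Y:
  U = ∅: f^{-1}(U) = ∅ ∈ τ_X ✓.
  U = {p75}: f^{-1}(U) = {n} ∉ τ_X ✗.
  U = {p72, p75}: f^{-1}(U) = {m, n, o} ∈ τ_X ✓.
  U = {p72, p73, p75}: f^{-1}(U) = {m, n, o} ∈ τ_X ✓.
  U = {p72, p73, p74, p75}: f^{-1}(U) = {l, m, n, o} ∈ τ_X ✓.
Found U = {p75} with f^{-1}(U) = {n} not in τ_X. Therefore f is NOT continuous.


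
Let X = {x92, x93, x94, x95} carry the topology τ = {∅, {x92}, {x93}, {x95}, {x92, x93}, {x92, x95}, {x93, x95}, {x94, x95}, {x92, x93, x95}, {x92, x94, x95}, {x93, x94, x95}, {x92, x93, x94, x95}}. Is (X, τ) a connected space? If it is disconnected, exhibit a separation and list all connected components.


(X, τ) is disconnected; components = [{x92}, {x93}, {x94, x95}].

Find clopen sets (U ∈ τ with X ∖ U ∈ τ):
  U = ∅, X ∖ U = {x92, x93, x94, x95} — both open, so U is clopen.
  U = {x92}, X ∖ U = {x93, x94, x95} — both open, so U is clopen.
  U = {x93}, X ∖ U = {x92, x94, x95} — both open, so U is clopen.
  U = {x92, x93}, X ∖ U = {x94, x95} — both open, so U is clopen.
  U = {x94, x95}, X ∖ U = {x92, x93} — both open, so U is clopen.
  U = {x92, x94, x95}, X ∖ U = {x93} — both open, so U is clopen.
  U = {x93, x94, x95}, X ∖ U = {x92} — both open, so U is clopen.
  U = {x92, x93, x94, x95}, X ∖ U = ∅ — both open, so U is clopen.
Nontrivial clopen(s) exist: e.g. {x92, x94, x95}. So (X, τ) is disconnected.
Compute connected components by grouping points that agree on all clopens:
  component: {x92}
  component: {x93}
  component: {x94, x95}


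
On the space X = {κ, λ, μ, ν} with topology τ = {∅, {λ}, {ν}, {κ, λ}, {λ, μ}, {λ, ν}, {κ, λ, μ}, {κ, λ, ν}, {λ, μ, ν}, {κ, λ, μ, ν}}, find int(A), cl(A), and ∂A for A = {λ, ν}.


int(A) = {λ, ν}, cl(A) = {κ, λ, μ, ν}, ∂A = {κ, μ}.

Closed sets in (X, τ) are complements of opens:
  closed(X, τ) = {∅, {κ}, {μ}, {ν}, {κ, μ}, {κ, ν}, {μ, ν}, {κ, λ, μ}, {κ, μ, ν}, {κ, λ, μ, ν}}.
int(A) = ⋃ {U ∈ τ : U ⊆ A}. Opens contained in A: ∅, {λ}, {ν}, {λ, ν}.
Taking the union of these: int(A) = {λ, ν}.
cl(A) = ⋂ {C closed : A ⊆ C}. Closed sets containing A: {κ, λ, μ, ν}.
Intersecting these: cl(A) = {κ, λ, μ, ν}.
∂A = cl(A) ∖ int(A) = {κ, λ, μ, ν} ∖ {λ, ν} = {κ, μ}.


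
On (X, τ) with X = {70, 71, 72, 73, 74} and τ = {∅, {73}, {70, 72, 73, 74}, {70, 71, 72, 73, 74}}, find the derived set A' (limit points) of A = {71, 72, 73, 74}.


A' = {70, 71, 72, 74}

For each x ∈ X, list the open sets U ∈ τ with x ∈ U, then check whether U ∩ (A ∖ {x}) ≠ ∅ for every such U.
  x = 70: opens ∋ x are {70, 72, 73, 74}, {70, 71, 72, 73, 74}; each meets A ∖ {70}, so x IS a limit point.
  x = 71: opens ∋ x are {70, 71, 72, 73, 74}; each meets A ∖ {71}, so x IS a limit point.
  x = 72: opens ∋ x are {70, 72, 73, 74}, {70, 71, 72, 73, 74}; each meets A ∖ {72}, so x IS a limit point.
  x = 73: open {73} ∋ x has {73} ∩ (A ∖ {73}) = ∅, so x is NOT a limit point.
  x = 74: opens ∋ x are {70, 72, 73, 74}, {70, 71, 72, 73, 74}; each meets A ∖ {74}, so x IS a limit point.
Collecting: A' = {70, 71, 72, 74}.


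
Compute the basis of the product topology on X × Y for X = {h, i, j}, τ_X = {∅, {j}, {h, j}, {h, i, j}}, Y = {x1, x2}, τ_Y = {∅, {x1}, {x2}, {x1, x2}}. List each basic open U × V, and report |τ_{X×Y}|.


Basis B = {∅ × ∅, {j} × {x1}, {j} × {x2}, {h, j} × {x1}, {h, j} × {x2}, {j} × {x1, x2}, {h, i, j} × {x1}, {h, i, j} × {x2}, {h, j} × {x1, x2}, {h, i, j} × {x1, x2}}; |τ_{X×Y}| = 16.

Enumerate products U × V with U ∈ τ_X, V ∈ τ_Y (deduplicated):
  ∅ × ∅ = {} (∅)
  {j} × {x1} = {(j,x1)}
  {j} × {x2} = {(j,x2)}
  {h, j} × {x1} = {(h,x1), (j,x1)}
  {h, j} × {x2} = {(h,x2), (j,x2)}
  {j} × {x1, x2} = {(j,x1), (j,x2)}
  {h, i, j} × {x1} = {(h,x1), (i,x1), (j,x1)}
  {h, i, j} × {x2} = {(h,x2), (i,x2), (j,x2)}
  {h, j} × {x1, x2} = {(h,x1), (h,x2), (j,x1), (j,x2)}
  {h, i, j} × {x1, x2} = {(h,x1), (h,x2), (i,x1), (i,x2), (j,x1), (j,x2)}
These 10 distinct sets form the basis B.
Close under arbitrary unions to get τ_{X×Y}; counting gives |τ_{X×Y}| = 16.


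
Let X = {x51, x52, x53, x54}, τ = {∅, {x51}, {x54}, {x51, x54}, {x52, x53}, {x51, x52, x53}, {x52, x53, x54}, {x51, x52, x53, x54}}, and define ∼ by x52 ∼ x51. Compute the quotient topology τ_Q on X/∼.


X/∼ = {[x51=x52], [x53], [x54]}; |τ_Q| = 4.

Equivalence classes: [x51=x52], [x53], [x54].
Quotient map π: X → X/∼ sends x51 ↦ [x51=x52], x52 ↦ [x51=x52], x53 ↦ [x53], x54 ↦ [x54].
For each subset V ⊆ X/∼, compute π^{-1}(V) ⊆ X and check whether π^{-1}(V) ∈ τ. V is open in τ_Q iff π^{-1}(V) ∈ τ.
  V = {}: π^{-1}(V) = ∅ ∈ τ ✓.
  V = {[x51=x52]}: π^{-1}(V) = {x51, x52} ∉ τ ✗.
  V = {[x53]}: π^{-1}(V) = {x53} ∉ τ ✗.
  V = {[x51=x52], [x53]}: π^{-1}(V) = {x51, x52, x53} ∈ τ ✓.
  V = {[x54]}: π^{-1}(V) = {x54} ∈ τ ✓.
  V = {[x51=x52], [x54]}: π^{-1}(V) = {x51, x52, x54} ∉ τ ✗.
  V = {[x53], [x54]}: π^{-1}(V) = {x53, x54} ∉ τ ✗.
  V = {[x51=x52], [x53], [x54]}: π^{-1}(V) = {x51, x52, x53, x54} ∈ τ ✓.
Open sets in the quotient: τ_Q = {{}, {[x51=x52], [x53]}, {[x54]}, {[x51=x52], [x53], [x54]}} (4 elements).


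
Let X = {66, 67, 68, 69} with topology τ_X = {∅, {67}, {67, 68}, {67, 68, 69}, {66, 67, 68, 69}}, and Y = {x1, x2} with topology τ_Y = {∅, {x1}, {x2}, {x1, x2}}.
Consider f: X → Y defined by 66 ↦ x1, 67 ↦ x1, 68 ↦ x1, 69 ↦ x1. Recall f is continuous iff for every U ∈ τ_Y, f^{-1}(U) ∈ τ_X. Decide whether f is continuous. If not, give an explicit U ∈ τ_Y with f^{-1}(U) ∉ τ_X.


f IS continuous.

Compute f^{-1}(U) for each U ∈ τ_Y:
  U = ∅: f^{-1}(U) = ∅ ∈ τ_X ✓.
  U = {x1}: f^{-1}(U) = {66, 67, 68, 69} ∈ τ_X ✓.
  U = {x2}: f^{-1}(U) = ∅ ∈ τ_X ✓.
  U = {x1, x2}: f^{-1}(U) = {66, 67, 68, 69} ∈ τ_X ✓.
Every preimage lies in τ_X, so f IS continuous.


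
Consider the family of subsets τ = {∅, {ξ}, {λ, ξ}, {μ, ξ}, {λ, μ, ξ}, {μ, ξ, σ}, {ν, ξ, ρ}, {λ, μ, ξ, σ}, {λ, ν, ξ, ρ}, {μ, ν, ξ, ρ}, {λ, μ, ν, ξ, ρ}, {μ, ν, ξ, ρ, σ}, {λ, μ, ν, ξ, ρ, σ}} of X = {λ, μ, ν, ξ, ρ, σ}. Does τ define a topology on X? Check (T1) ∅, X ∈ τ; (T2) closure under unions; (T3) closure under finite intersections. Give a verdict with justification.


τ IS a topology on X.

Axiom (T1): ∅ ∈ τ? Yes; X ∈ τ? Yes.
Axiom (T2/T3): check pairwise unions and intersections of members of τ.
All pairwise intersections and unions checked — each lies in τ. Therefore τ satisfies (T1), (T2), (T3): it IS a topology on X.


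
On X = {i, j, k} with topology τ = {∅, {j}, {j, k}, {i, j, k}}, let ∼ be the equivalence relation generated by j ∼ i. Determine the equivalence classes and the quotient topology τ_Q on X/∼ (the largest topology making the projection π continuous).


X/∼ = {[i=j], [k]}; |τ_Q| = 2.

Equivalence classes: [i=j], [k].
Quotient map π: X → X/∼ sends i ↦ [i=j], j ↦ [i=j], k ↦ [k].
For each subset V ⊆ X/∼, compute π^{-1}(V) ⊆ X and check whether π^{-1}(V) ∈ τ. V is open in τ_Q iff π^{-1}(V) ∈ τ.
  V = {}: π^{-1}(V) = ∅ ∈ τ ✓.
  V = {[i=j]}: π^{-1}(V) = {i, j} ∉ τ ✗.
  V = {[k]}: π^{-1}(V) = {k} ∉ τ ✗.
  V = {[i=j], [k]}: π^{-1}(V) = {i, j, k} ∈ τ ✓.
Open sets in the quotient: τ_Q = {{}, {[i=j], [k]}} (2 elements).


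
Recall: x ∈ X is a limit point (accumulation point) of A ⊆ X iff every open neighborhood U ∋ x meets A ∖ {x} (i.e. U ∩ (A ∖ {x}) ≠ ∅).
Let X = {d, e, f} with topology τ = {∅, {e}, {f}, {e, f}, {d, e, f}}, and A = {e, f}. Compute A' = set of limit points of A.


A' = {d}

For each x ∈ X, list the open sets U ∈ τ with x ∈ U, then check whether U ∩ (A ∖ {x}) ≠ ∅ for every such U.
  x = d: opens ∋ x are {d, e, f}; each meets A ∖ {d}, so x IS a limit point.
  x = e: open {e} ∋ x has {e} ∩ (A ∖ {e}) = ∅, so x is NOT a limit point.
  x = f: open {f} ∋ x has {f} ∩ (A ∖ {f}) = ∅, so x is NOT a limit point.
Collecting: A' = {d}.


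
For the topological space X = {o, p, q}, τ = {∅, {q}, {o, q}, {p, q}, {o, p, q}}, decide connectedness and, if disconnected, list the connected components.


(X, τ) is connected.

Find clopen sets (U ∈ τ with X ∖ U ∈ τ):
  U = ∅, X ∖ U = {o, p, q} — both open, so U is clopen.
  U = {o, p, q}, X ∖ U = ∅ — both open, so U is clopen.
Only trivial clopens (∅ and X) exist, so (X, τ) is connected.
Compute connected components by grouping points that agree on all clopens:
  component: {o, p, q}


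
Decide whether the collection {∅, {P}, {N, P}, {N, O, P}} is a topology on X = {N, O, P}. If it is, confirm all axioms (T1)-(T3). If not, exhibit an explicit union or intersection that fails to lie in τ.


τ IS a topology on X.

Axiom (T1): ∅ ∈ τ? Yes; X ∈ τ? Yes.
Axiom (T2/T3): check pairwise unions and intersections of members of τ.
All pairwise intersections and unions checked — each lies in τ. Therefore τ satisfies (T1), (T2), (T3): it IS a topology on X.


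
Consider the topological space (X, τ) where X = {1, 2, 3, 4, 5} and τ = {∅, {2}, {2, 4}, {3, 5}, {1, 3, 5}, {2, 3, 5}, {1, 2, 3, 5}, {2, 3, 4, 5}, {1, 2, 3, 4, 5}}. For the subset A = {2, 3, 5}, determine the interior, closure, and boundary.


int(A) = {2, 3, 5}, cl(A) = {1, 2, 3, 4, 5}, ∂A = {1, 4}.

Closed sets in (X, τ) are complements of opens:
  closed(X, τ) = {∅, {1}, {4}, {1, 4}, {2, 4}, {1, 2, 4}, {1, 3, 5}, {1, 3, 4, 5}, {1, 2, 3, 4, 5}}.
int(A) = ⋃ {U ∈ τ : U ⊆ A}. Opens contained in A: ∅, {2}, {3, 5}, {2, 3, 5}.
Taking the union of these: int(A) = {2, 3, 5}.
cl(A) = ⋂ {C closed : A ⊆ C}. Closed sets containing A: {1, 2, 3, 4, 5}.
Intersecting these: cl(A) = {1, 2, 3, 4, 5}.
∂A = cl(A) ∖ int(A) = {1, 2, 3, 4, 5} ∖ {2, 3, 5} = {1, 4}.


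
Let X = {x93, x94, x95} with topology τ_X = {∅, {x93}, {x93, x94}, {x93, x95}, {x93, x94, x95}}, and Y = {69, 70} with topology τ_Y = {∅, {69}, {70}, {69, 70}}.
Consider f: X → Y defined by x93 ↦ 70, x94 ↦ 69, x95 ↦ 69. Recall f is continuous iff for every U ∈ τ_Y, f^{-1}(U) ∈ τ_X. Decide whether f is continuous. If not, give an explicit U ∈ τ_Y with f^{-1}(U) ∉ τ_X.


f is NOT continuous.

Compute f^{-1}(U) for each U ∈ τ_Y:
  U = ∅: f^{-1}(U) = ∅ ∈ τ_X ✓.
  U = {69}: f^{-1}(U) = {x94, x95} ∉ τ_X ✗.
  U = {70}: f^{-1}(U) = {x93} ∈ τ_X ✓.
  U = {69, 70}: f^{-1}(U) = {x93, x94, x95} ∈ τ_X ✓.
Found U = {69} with f^{-1}(U) = {x94, x95} not in τ_X. Therefore f is NOT continuous.


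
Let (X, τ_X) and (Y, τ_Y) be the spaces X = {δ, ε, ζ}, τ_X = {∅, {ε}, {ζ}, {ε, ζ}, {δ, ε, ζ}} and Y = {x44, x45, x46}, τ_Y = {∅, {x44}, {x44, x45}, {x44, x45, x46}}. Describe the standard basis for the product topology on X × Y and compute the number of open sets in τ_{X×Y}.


Basis B = {∅ × ∅, {ε} × {x44}, {ζ} × {x44}, {ε} × {x44, x45}, {ε, ζ} × {x44}, {ζ} × {x44, x45}, {δ, ε, ζ} × {x44}, {ε} × {x44, x45, x46}, {ζ} × {x44, x45, x46}, {ε, ζ} × {x44, x45}, {δ, ε, ζ} × {x44, x45}, {ε, ζ} × {x44, x45, x46}, {δ, ε, ζ} × {x44, x45, x46}}; |τ_{X×Y}| = 30.

Enumerate products U × V with U ∈ τ_X, V ∈ τ_Y (deduplicated):
  ∅ × ∅ = {} (∅)
  {ε} × {x44} = {(ε,x44)}
  {ζ} × {x44} = {(ζ,x44)}
  {ε} × {x44, x45} = {(ε,x44), (ε,x45)}
  {ε, ζ} × {x44} = {(ε,x44), (ζ,x44)}
  {ζ} × {x44, x45} = {(ζ,x44), (ζ,x45)}
  {δ, ε, ζ} × {x44} = {(δ,x44), (ε,x44), (ζ,x44)}
  {ε} × {x44, x45, x46} = {(ε,x44), (ε,x45), (ε,x46)}
  {ζ} × {x44, x45, x46} = {(ζ,x44), (ζ,x45), (ζ,x46)}
  {ε, ζ} × {x44, x45} = {(ε,x44), (ε,x45), (ζ,x44), (ζ,x45)}
  {δ, ε, ζ} × {x44, x45} = {(δ,x44), (δ,x45), (ε,x44), (ε,x45), (ζ,x44), (ζ,x45)}
  {ε, ζ} × {x44, x45, x46} = {(ε,x44), (ε,x45), (ε,x46), (ζ,x44), (ζ,x45), (ζ,x46)}
  {δ, ε, ζ} × {x44, x45, x46} = {(δ,x44), (δ,x45), (δ,x46), (ε,x44), (ε,x45), (ε,x46), (ζ,x44), (ζ,x45), (ζ,x46)}
These 13 distinct sets form the basis B.
Close under arbitrary unions to get τ_{X×Y}; counting gives |τ_{X×Y}| = 30.


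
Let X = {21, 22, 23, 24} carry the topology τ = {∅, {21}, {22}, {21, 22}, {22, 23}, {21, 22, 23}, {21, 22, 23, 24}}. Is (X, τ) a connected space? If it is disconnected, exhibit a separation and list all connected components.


(X, τ) is connected.

Find clopen sets (U ∈ τ with X ∖ U ∈ τ):
  U = ∅, X ∖ U = {21, 22, 23, 24} — both open, so U is clopen.
  U = {21, 22, 23, 24}, X ∖ U = ∅ — both open, so U is clopen.
Only trivial clopens (∅ and X) exist, so (X, τ) is connected.
Compute connected components by grouping points that agree on all clopens:
  component: {21, 22, 23, 24}


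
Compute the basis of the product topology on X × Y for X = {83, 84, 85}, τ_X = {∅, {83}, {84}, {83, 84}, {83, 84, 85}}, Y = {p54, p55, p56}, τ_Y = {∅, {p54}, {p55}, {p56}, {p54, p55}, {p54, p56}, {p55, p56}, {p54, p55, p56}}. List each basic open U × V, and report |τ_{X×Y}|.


Basis B = {∅ × ∅, {83} × {p54}, {83} × {p55}, {83} × {p56}, {84} × {p54}, {84} × {p55}, {84} × {p56}, {83} × {p54, p55}, {83} × {p54, p56}, {83, 84} × {p54}, {83} × {p55, p56}, {83, 84} × {p55}, {83, 84} × {p56}, {84} × {p54, p55}, {84} × {p54, p56}, {84} × {p55, p56}, {83} × {p54, p55, p56}, {83, 84, 85} × {p54}, {83, 84, 85} × {p55}, {83, 84, 85} × {p56}, {84} × {p54, p55, p56}, {83, 84} × {p54, p55}, {83, 84} × {p54, p56}, {83, 84} × {p55, p56}, {83, 84} × {p54, p55, p56}, {83, 84, 85} × {p54, p55}, {83, 84, 85} × {p54, p56}, {83, 84, 85} × {p55, p56}, {83, 84, 85} × {p54, p55, p56}}; |τ_{X×Y}| = 125.

Enumerate products U × V with U ∈ τ_X, V ∈ τ_Y (deduplicated):
  ∅ × ∅ = {} (∅)
  {83} × {p54} = {(83,p54)}
  {83} × {p55} = {(83,p55)}
  {83} × {p56} = {(83,p56)}
  {84} × {p54} = {(84,p54)}
  {84} × {p55} = {(84,p55)}
  {84} × {p56} = {(84,p56)}
  {83} × {p54, p55} = {(83,p54), (83,p55)}
  {83} × {p54, p56} = {(83,p54), (83,p56)}
  {83, 84} × {p54} = {(83,p54), (84,p54)}
  {83} × {p55, p56} = {(83,p55), (83,p56)}
  {83, 84} × {p55} = {(83,p55), (84,p55)}
  {83, 84} × {p56} = {(83,p56), (84,p56)}
  {84} × {p54, p55} = {(84,p54), (84,p55)}
  {84} × {p54, p56} = {(84,p54), (84,p56)}
  {84} × {p55, p56} = {(84,p55), (84,p56)}
  {83} × {p54, p55, p56} = {(83,p54), (83,p55), (83,p56)}
  {83, 84, 85} × {p54} = {(83,p54), (84,p54), (85,p54)}
  {83, 84, 85} × {p55} = {(83,p55), (84,p55), (85,p55)}
  {83, 84, 85} × {p56} = {(83,p56), (84,p56), (85,p56)}
  {84} × {p54, p55, p56} = {(84,p54), (84,p55), (84,p56)}
  {83, 84} × {p54, p55} = {(83,p54), (83,p55), (84,p54), (84,p55)}
  {83, 84} × {p54, p56} = {(83,p54), (83,p56), (84,p54), (84,p56)}
  {83, 84} × {p55, p56} = {(83,p55), (83,p56), (84,p55), (84,p56)}
  {83, 84} × {p54, p55, p56} = {(83,p54), (83,p55), (83,p56), (84,p54), (84,p55), (84,p56)}
  {83, 84, 85} × {p54, p55} = {(83,p54), (83,p55), (84,p54), (84,p55), (85,p54), (85,p55)}
  {83, 84, 85} × {p54, p56} = {(83,p54), (83,p56), (84,p54), (84,p56), (85,p54), (85,p56)}
  {83, 84, 85} × {p55, p56} = {(83,p55), (83,p56), (84,p55), (84,p56), (85,p55), (85,p56)}
  {83, 84, 85} × {p54, p55, p56} = {(83,p54), (83,p55), (83,p56), (84,p54), (84,p55), (84,p56), (85,p54), (85,p55), (85,p56)}
These 29 distinct sets form the basis B.
Close under arbitrary unions to get τ_{X×Y}; counting gives |τ_{X×Y}| = 125.
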